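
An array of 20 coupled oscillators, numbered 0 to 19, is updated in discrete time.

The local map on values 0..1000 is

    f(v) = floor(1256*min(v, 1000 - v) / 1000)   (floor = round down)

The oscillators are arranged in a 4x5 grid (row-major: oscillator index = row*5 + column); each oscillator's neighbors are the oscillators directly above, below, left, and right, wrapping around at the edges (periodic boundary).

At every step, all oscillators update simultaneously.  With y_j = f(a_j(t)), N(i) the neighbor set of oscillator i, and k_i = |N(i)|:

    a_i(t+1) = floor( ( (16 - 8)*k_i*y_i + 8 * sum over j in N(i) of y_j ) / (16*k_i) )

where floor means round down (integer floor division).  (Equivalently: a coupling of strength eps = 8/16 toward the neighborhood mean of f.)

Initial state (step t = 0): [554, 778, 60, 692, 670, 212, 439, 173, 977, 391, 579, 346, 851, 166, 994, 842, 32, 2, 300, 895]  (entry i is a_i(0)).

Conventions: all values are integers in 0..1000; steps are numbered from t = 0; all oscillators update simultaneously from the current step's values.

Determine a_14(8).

Simulating step by step:
t=0: [554, 778, 60, 692, 670, 212, 439, 173, 977, 391, 579, 346, 851, 166, 994, 842, 32, 2, 300, 895]
t=1: [424, 292, 147, 304, 403, 399, 424, 213, 176, 334, 377, 380, 201, 178, 173, 256, 134, 85, 278, 189]
t=2: [477, 360, 232, 348, 449, 495, 467, 282, 271, 390, 426, 416, 260, 241, 277, 336, 242, 172, 292, 292]
t=3: [556, 448, 327, 413, 517, 586, 536, 369, 367, 478, 506, 479, 337, 323, 385, 436, 353, 268, 348, 395]
t=4: [557, 530, 439, 498, 574, 554, 559, 465, 478, 558, 578, 559, 437, 427, 506, 538, 477, 382, 437, 507]
t=5: [561, 577, 560, 591, 561, 554, 562, 573, 587, 566, 554, 555, 543, 557, 590, 578, 574, 520, 556, 594]
t=6: [547, 539, 548, 528, 540, 555, 548, 542, 527, 540, 550, 556, 568, 548, 528, 534, 545, 578, 551, 523]
t=7: [571, 573, 568, 583, 580, 563, 567, 571, 585, 578, 569, 559, 549, 569, 584, 580, 566, 545, 567, 589]
t=8: [536, 539, 542, 528, 526, 543, 543, 540, 527, 529, 539, 550, 558, 539, 527, 531, 545, 560, 540, 522]

Answer: a_14(8) = 527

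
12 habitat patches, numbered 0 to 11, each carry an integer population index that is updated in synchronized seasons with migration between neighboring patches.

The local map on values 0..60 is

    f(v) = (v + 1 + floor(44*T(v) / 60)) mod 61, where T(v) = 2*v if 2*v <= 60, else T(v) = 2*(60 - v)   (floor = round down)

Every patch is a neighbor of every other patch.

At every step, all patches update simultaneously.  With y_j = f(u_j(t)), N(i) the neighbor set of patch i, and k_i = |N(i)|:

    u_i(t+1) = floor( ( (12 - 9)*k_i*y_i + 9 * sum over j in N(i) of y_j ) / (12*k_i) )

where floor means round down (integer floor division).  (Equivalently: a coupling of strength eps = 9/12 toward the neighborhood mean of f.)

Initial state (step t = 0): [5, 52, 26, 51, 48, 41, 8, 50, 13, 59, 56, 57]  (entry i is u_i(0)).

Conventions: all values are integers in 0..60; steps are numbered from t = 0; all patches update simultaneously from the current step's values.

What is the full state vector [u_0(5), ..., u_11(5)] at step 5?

Simulating step by step:
t=0: [5, 52, 26, 51, 48, 41, 8, 50, 13, 59, 56, 57]
t=1: [8, 7, 7, 7, 7, 8, 10, 7, 12, 6, 6, 6]
t=2: [19, 18, 18, 18, 18, 19, 20, 18, 21, 18, 18, 18]
t=3: [46, 46, 46, 46, 46, 46, 47, 46, 47, 46, 46, 46]
t=4: [6, 6, 6, 6, 6, 6, 6, 6, 6, 6, 6, 6]
t=5: [15, 15, 15, 15, 15, 15, 15, 15, 15, 15, 15, 15]

Answer: [15, 15, 15, 15, 15, 15, 15, 15, 15, 15, 15, 15]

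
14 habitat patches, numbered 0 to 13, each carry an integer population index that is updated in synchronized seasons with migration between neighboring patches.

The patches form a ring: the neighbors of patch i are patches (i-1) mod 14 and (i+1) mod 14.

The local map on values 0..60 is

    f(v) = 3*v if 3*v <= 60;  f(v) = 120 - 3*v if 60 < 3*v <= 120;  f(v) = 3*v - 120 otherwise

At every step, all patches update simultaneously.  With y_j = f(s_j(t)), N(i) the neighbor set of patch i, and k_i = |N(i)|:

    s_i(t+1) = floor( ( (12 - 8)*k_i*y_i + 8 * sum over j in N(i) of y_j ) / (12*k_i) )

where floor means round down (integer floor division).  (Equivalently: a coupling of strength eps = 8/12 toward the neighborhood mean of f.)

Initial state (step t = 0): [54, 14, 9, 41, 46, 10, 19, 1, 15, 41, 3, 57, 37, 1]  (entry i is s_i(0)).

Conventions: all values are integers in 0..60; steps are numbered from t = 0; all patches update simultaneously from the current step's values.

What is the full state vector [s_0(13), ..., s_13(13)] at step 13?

Simulating step by step:
t=0: [54, 14, 9, 41, 46, 10, 19, 1, 15, 41, 3, 57, 37, 1]
t=1: [29, 37, 24, 16, 17, 35, 30, 35, 17, 19, 21, 23, 21, 18]
t=2: [32, 30, 35, 49, 38, 32, 20, 32, 41, 55, 55, 55, 54, 48]
t=3: [26, 23, 24, 16, 19, 30, 36, 29, 24, 31, 45, 44, 37, 30]
t=4: [41, 47, 49, 51, 45, 33, 25, 31, 36, 30, 18, 12, 17, 27]
t=5: [21, 17, 27, 25, 23, 27, 31, 28, 23, 32, 40, 47, 42, 31]
t=6: [45, 49, 45, 45, 45, 39, 34, 38, 37, 25, 15, 9, 18, 30]
t=7: [24, 19, 19, 15, 11, 12, 9, 11, 20, 33, 39, 42, 37, 33]
t=8: [42, 54, 53, 45, 38, 32, 32, 40, 38, 28, 10, 6, 12, 26]
t=9: [30, 29, 32, 20, 15, 18, 16, 10, 14, 24, 28, 28, 32, 28]
t=10: [33, 29, 39, 43, 53, 49, 44, 40, 40, 42, 40, 32, 32, 30]
t=11: [28, 19, 15, 17, 25, 26, 13, 4, 2, 2, 10, 16, 26, 25]
t=12: [46, 46, 51, 47, 46, 42, 31, 19, 8, 14, 28, 40, 45, 41]
t=13: [13, 23, 24, 24, 15, 17, 30, 36, 41, 34, 26, 17, 6, 12]

Answer: [13, 23, 24, 24, 15, 17, 30, 36, 41, 34, 26, 17, 6, 12]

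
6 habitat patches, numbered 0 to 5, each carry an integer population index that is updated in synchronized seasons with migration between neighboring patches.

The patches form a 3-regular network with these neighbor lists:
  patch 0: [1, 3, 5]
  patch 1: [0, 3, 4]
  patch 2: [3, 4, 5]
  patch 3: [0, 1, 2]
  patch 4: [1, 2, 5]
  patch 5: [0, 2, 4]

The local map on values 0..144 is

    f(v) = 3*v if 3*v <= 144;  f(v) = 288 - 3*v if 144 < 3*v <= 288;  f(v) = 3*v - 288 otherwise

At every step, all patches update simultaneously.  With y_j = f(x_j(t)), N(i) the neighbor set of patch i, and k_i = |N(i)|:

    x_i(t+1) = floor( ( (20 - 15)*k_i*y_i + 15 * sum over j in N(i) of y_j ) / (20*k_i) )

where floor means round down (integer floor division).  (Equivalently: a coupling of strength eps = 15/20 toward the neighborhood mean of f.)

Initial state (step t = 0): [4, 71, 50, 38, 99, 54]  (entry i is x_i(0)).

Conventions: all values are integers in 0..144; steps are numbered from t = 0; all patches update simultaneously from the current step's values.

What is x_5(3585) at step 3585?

Simulating step by step:
t=0: [4, 71, 50, 38, 99, 54]
t=1: [81, 52, 96, 84, 87, 71]
t=2: [72, 60, 34, 53, 58, 36]
t=3: [104, 105, 113, 102, 108, 99]
t=4: [19, 26, 28, 30, 30, 30]
t=5: [78, 78, 88, 77, 85, 80]
t=6: [53, 49, 40, 47, 39, 39]
t=7: [132, 132, 123, 132, 123, 120]
t=8: [99, 101, 85, 101, 85, 85]
t=9: [18, 18, 28, 18, 28, 27]
t=10: [60, 61, 75, 61, 75, 75]
t=11: [95, 95, 73, 95, 73, 74]
t=12: [18, 19, 51, 19, 51, 51]
t=13: [75, 75, 115, 75, 115, 114]
t=14: [60, 61, 57, 61, 57, 57]
t=15: [108, 108, 114, 108, 114, 114]
t=16: [40, 40, 49, 40, 49, 49]
t=17: [125, 125, 135, 125, 135, 135]
t=18: [94, 94, 109, 94, 109, 109]
t=19: [14, 14, 30, 14, 30, 30]
t=20: [54, 54, 78, 54, 78, 78]
t=21: [108, 108, 72, 108, 72, 72]
t=22: [45, 45, 63, 45, 63, 63]
t=23: [126, 126, 108, 126, 108, 108]
t=24: [76, 76, 49, 76, 49, 49]
t=25: [80, 80, 120, 80, 120, 120]
t=26: [54, 54, 66, 54, 66, 66]
t=27: [117, 117, 99, 117, 99, 99]
t=28: [49, 49, 22, 49, 22, 22]
t=29: [122, 122, 84, 122, 84, 84]
t=30: [67, 67, 46, 67, 46, 46]
t=31: [99, 99, 125, 99, 125, 125]
t=32: [28, 28, 67, 28, 67, 67]
t=33: [84, 84, 86, 84, 86, 86]
t=34: [34, 34, 31, 34, 31, 31]
t=35: [99, 99, 95, 99, 95, 95]
t=36: [7, 7, 4, 7, 4, 4]
t=37: [18, 18, 14, 18, 14, 14]
t=38: [51, 51, 45, 51, 45, 45]
t=39: [135, 135, 135, 135, 135, 135]
t=40: [117, 117, 117, 117, 117, 117]
t=41: [63, 63, 63, 63, 63, 63]
t=42: [99, 99, 99, 99, 99, 99]
t=43: [9, 9, 9, 9, 9, 9]
t=44: [27, 27, 27, 27, 27, 27]
t=45: [81, 81, 81, 81, 81, 81]
t=46: [45, 45, 45, 45, 45, 45]
t=47: [135, 135, 135, 135, 135, 135]

Answer: x_5(3585) = 63
Key observation: The state at step 39, [135, 135, 135, 135, 135, 135], reappears at step 47: the system is in a cycle of period 8 from step 39 on.  Therefore the state at step 3585 equals the state at step 39 + ((3585 - 39) mod 8) = 41, which is [63, 63, 63, 63, 63, 63].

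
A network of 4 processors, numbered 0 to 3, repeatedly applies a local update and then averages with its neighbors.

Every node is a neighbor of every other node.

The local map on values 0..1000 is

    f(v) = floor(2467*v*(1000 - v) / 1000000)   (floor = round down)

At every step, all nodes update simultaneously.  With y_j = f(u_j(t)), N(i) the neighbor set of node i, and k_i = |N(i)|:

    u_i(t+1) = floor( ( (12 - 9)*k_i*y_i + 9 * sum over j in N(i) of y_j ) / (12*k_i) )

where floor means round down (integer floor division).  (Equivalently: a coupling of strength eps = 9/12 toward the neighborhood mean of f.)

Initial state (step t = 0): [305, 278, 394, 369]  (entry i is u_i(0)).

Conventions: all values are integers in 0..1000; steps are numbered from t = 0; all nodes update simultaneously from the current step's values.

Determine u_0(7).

Answer: u_0(7) = 594

Derivation:
t=0: [305, 278, 394, 369]
t=1: [545, 545, 545, 545]
t=2: [611, 611, 611, 611]
t=3: [586, 586, 586, 586]
t=4: [598, 598, 598, 598]
t=5: [593, 593, 593, 593]
t=6: [595, 595, 595, 595]
t=7: [594, 594, 594, 594]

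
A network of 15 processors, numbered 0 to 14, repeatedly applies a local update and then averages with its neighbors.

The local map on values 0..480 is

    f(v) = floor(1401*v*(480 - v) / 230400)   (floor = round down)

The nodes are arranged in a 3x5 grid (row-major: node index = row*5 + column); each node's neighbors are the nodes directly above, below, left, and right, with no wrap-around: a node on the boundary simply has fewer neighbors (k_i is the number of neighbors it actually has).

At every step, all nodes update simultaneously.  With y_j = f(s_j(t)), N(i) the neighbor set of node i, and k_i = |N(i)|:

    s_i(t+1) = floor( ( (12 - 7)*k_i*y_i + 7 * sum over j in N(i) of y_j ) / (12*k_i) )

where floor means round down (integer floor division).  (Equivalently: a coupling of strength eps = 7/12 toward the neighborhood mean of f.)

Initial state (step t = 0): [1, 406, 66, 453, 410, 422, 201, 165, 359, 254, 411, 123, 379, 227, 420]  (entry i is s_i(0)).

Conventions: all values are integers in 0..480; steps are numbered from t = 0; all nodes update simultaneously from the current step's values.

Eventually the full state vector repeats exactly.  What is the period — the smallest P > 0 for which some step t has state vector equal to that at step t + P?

Simulating step by step:
t=0: [1, 406, 66, 453, 410, 422, 201, 165, 359, 254, 411, 123, 379, 227, 420]
t=1: [97, 174, 180, 148, 195, 161, 275, 277, 268, 260, 192, 256, 277, 271, 267]
t=2: [278, 308, 323, 320, 328, 305, 335, 339, 337, 344, 332, 343, 342, 343, 345]
t=3: [330, 317, 307, 305, 299, 316, 300, 293, 292, 289, 301, 289, 286, 286, 283]
t=4: [308, 315, 322, 326, 329, 316, 325, 331, 332, 334, 325, 332, 335, 336, 337]
t=5: [318, 313, 307, 303, 301, 312, 306, 300, 298, 296, 306, 300, 296, 294, 294]
t=6: [315, 318, 322, 326, 327, 318, 322, 326, 329, 330, 323, 326, 330, 331, 331]
t=7: [314, 312, 308, 305, 303, 311, 309, 305, 302, 300, 308, 305, 301, 299, 299]
t=8: [317, 318, 322, 324, 326, 319, 321, 324, 326, 327, 321, 323, 326, 328, 328]
t=9: [313, 311, 309, 306, 305, 311, 310, 307, 305, 304, 310, 308, 305, 303, 303]
t=10: [318, 319, 321, 323, 324, 319, 320, 322, 324, 324, 320, 321, 323, 325, 325]
t=11: [312, 311, 309, 308, 307, 311, 310, 309, 307, 306, 311, 310, 308, 306, 306]
t=12: [318, 319, 320, 321, 322, 319, 319, 321, 322, 322, 319, 320, 321, 322, 323]
t=13: [312, 312, 310, 309, 309, 312, 311, 310, 309, 308, 311, 311, 310, 309, 308]
t=14: [318, 318, 319, 320, 321, 318, 318, 320, 321, 321, 318, 319, 320, 321, 321]
t=15: [313, 312, 311, 310, 310, 313, 312, 311, 310, 310, 312, 312, 311, 310, 310]
t=16: [317, 318, 319, 319, 320, 317, 318, 319, 319, 320, 317, 318, 319, 319, 320]
t=17: [313, 313, 312, 311, 311, 313, 313, 312, 311, 311, 313, 313, 312, 311, 311]
t=18: [317, 317, 318, 318, 319, 317, 317, 318, 318, 319, 317, 317, 318, 318, 319]
t=19: [314, 313, 313, 312, 312, 314, 313, 313, 312, 312, 314, 313, 313, 312, 312]
t=20: [316, 316, 317, 317, 318, 316, 316, 317, 317, 318, 316, 316, 317, 317, 318]
t=21: [315, 314, 314, 313, 313, 315, 314, 314, 313, 313, 315, 314, 314, 313, 313]
t=22: [316, 316, 316, 316, 317, 316, 316, 316, 316, 317, 316, 316, 316, 316, 317]
t=23: [315, 315, 315, 314, 314, 315, 315, 315, 314, 314, 315, 315, 315, 314, 314]
t=24: [316, 316, 316, 316, 316, 316, 316, 316, 316, 316, 316, 316, 316, 316, 316]
t=25: [315, 315, 315, 315, 315, 315, 315, 315, 315, 315, 315, 315, 315, 315, 315]
t=26: [316, 316, 316, 316, 316, 316, 316, 316, 316, 316, 316, 316, 316, 316, 316]

Answer: 2
Key observation: The state at step 24, [316, 316, 316, 316, 316, 316, 316, 316, 316, 316, 316, 316, 316, 316, 316], reappears at step 26 — and no state repeats earlier — so the cycle the system enters has period 2.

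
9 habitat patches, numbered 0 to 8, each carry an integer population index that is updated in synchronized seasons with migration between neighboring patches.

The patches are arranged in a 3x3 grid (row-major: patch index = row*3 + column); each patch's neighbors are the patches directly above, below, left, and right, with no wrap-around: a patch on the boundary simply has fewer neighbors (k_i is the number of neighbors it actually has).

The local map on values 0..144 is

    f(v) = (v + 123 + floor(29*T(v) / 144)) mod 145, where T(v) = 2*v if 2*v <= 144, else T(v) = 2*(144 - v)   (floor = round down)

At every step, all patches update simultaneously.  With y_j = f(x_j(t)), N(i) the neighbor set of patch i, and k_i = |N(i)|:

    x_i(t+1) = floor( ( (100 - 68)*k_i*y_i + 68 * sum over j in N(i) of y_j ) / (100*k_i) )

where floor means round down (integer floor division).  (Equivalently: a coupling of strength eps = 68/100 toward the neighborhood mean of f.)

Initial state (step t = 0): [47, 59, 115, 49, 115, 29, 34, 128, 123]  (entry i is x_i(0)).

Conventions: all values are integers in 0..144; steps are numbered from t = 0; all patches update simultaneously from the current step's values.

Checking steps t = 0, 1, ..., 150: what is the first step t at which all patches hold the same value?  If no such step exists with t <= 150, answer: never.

Simulating step by step:
t=0: [47, 59, 115, 49, 115, 29, 34, 128, 123]  (not all equal)
t=1: [49, 76, 59, 53, 73, 77, 61, 89, 79]  (not all equal)
t=2: [59, 67, 74, 59, 76, 76, 68, 79, 84]  (not all equal)
t=3: [63, 72, 77, 67, 76, 81, 71, 80, 83]  (not all equal)
t=4: [72, 76, 81, 73, 79, 82, 77, 81, 83]  (not all equal)
t=5: [79, 81, 82, 80, 82, 84, 81, 83, 84]  (not all equal)
t=6: [83, 83, 84, 83, 84, 85, 84, 84, 85]  (not all equal)
t=7: [85, 85, 85, 85, 85, 86, 85, 86, 86]  (not all equal)
t=8: [86, 86, 86, 86, 86, 86, 86, 86, 87]  (not all equal)
t=9: [87, 87, 87, 87, 87, 87, 87, 87, 87]  (all equal)

Answer: 9
Key observation: Synchronization is absorbing here: once all patches are equal they stay equal, and step 9 is the first all-equal step.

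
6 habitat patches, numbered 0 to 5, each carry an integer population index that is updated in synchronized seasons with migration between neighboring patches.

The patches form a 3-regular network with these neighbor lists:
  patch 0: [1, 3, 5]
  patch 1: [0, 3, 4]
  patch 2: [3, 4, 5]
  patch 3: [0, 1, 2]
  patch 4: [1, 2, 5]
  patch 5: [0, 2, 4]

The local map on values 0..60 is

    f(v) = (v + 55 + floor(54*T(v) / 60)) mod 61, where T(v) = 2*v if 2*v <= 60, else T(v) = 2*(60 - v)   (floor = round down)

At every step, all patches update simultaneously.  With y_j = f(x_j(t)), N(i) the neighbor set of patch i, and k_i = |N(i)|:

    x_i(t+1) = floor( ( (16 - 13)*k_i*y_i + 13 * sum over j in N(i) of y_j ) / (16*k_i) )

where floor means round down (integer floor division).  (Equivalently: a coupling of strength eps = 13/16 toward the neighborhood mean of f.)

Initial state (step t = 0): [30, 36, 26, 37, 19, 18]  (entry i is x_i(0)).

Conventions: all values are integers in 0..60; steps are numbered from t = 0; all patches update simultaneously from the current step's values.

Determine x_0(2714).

Simulating step by step:
t=0: [30, 36, 26, 37, 19, 18]
t=1: [21, 22, 28, 11, 25, 26]
t=2: [32, 31, 10, 36, 19, 18]
t=3: [22, 23, 32, 16, 31, 31]
t=4: [40, 40, 21, 41, 27, 26]
t=5: [7, 8, 15, 20, 19, 19]
t=6: [33, 32, 45, 26, 35, 34]
t=7: [11, 11, 9, 10, 11, 11]
t=8: [23, 23, 22, 22, 22, 22]
t=9: [56, 56, 55, 56, 55, 55]
t=10: [57, 57, 57, 57, 57, 57]
t=11: [56, 56, 56, 56, 56, 56]
t=12: [57, 57, 57, 57, 57, 57]

Answer: x_0(2714) = 57
Key observation: The state at step 10, [57, 57, 57, 57, 57, 57], reappears at step 12: the system is in a cycle of period 2 from step 10 on.  Therefore the state at step 2714 equals the state at step 10 + ((2714 - 10) mod 2) = 10, which is [57, 57, 57, 57, 57, 57].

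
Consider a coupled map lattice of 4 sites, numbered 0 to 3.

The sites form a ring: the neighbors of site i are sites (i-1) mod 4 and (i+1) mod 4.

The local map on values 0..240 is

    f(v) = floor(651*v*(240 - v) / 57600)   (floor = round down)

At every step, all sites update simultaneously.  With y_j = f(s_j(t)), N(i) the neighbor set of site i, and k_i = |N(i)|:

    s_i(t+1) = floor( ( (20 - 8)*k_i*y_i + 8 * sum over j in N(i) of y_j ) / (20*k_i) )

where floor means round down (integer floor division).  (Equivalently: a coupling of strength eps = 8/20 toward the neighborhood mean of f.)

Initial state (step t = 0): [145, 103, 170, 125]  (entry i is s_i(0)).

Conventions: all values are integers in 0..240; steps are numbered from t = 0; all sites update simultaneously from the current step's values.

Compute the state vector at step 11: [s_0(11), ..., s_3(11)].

Answer: [151, 151, 151, 151]

Derivation:
t=0: [145, 103, 170, 125]
t=1: [157, 153, 144, 155]
t=2: [147, 150, 153, 149]
t=3: [153, 152, 151, 152]
t=4: [150, 150, 151, 150]
t=5: [152, 151, 151, 151]
t=6: [151, 151, 151, 151]
t=7: [151, 151, 151, 151]
t=8: [151, 151, 151, 151]
t=9: [151, 151, 151, 151]
t=10: [151, 151, 151, 151]
t=11: [151, 151, 151, 151]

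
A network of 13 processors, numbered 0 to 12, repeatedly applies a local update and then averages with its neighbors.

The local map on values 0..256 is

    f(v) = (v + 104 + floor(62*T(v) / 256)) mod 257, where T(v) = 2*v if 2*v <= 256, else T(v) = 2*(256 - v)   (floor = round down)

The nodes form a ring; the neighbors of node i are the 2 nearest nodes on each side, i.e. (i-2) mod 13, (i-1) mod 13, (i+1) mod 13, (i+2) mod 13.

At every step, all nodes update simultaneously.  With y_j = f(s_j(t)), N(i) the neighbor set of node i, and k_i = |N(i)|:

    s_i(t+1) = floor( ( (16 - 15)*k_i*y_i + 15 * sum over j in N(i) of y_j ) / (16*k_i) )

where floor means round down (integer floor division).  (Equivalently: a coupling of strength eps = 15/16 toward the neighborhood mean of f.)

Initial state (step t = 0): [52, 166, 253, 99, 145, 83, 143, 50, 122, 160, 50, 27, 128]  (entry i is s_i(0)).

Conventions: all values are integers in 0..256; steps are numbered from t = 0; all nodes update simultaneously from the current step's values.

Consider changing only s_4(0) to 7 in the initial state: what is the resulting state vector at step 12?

Simulating step by step:
t=0: [52, 166, 253, 99, 7, 83, 143, 50, 122, 160, 50, 27, 128]
t=1: [90, 136, 147, 132, 152, 151, 130, 93, 107, 127, 72, 114, 133]
t=2: [48, 87, 88, 45, 43, 89, 83, 44, 123, 113, 35, 123, 120]
t=3: [133, 156, 189, 214, 213, 186, 155, 129, 134, 90, 32, 88, 140]
t=4: [95, 57, 63, 67, 67, 62, 55, 94, 113, 123, 139, 124, 114]
t=5: [116, 166, 208, 196, 195, 207, 165, 114, 117, 79, 23, 79, 119]
t=6: [89, 48, 55, 70, 70, 55, 46, 88, 102, 106, 122, 107, 103]
t=7: [160, 218, 204, 189, 188, 203, 217, 159, 118, 122, 123, 123, 120]
t=8: [53, 57, 68, 74, 74, 67, 55, 51, 46, 32, 26, 33, 47]
t=9: [179, 192, 199, 202, 201, 197, 191, 177, 164, 160, 160, 161, 166]
t=10: [63, 66, 70, 72, 72, 70, 65, 62, 58, 55, 54, 56, 59]
t=11: [196, 201, 204, 206, 206, 204, 200, 195, 191, 188, 187, 189, 192]
t=12: [72, 73, 75, 75, 75, 74, 73, 71, 69, 68, 68, 68, 70]

Answer: [72, 73, 75, 75, 75, 74, 73, 71, 69, 68, 68, 68, 70]
Key observation: This trace re-runs the system from the modified initial state.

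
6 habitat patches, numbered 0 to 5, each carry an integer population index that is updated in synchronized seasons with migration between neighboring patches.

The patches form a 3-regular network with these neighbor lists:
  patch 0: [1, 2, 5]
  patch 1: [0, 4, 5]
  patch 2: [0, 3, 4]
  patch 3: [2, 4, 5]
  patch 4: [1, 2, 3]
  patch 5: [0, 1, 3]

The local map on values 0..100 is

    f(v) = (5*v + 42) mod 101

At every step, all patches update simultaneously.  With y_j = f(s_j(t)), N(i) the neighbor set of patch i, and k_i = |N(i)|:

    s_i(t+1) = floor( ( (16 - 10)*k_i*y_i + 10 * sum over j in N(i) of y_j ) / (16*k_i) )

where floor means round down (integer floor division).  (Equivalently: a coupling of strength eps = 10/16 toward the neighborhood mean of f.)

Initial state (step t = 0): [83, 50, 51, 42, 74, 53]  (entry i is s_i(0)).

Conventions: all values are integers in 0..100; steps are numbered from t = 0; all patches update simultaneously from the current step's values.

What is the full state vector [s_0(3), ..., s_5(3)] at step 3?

Answer: [65, 64, 74, 84, 74, 74]

Derivation:
t=0: [83, 50, 51, 42, 74, 53]
t=1: [59, 47, 58, 41, 51, 41]
t=2: [43, 64, 47, 52, 66, 48]
t=3: [65, 64, 74, 84, 74, 74]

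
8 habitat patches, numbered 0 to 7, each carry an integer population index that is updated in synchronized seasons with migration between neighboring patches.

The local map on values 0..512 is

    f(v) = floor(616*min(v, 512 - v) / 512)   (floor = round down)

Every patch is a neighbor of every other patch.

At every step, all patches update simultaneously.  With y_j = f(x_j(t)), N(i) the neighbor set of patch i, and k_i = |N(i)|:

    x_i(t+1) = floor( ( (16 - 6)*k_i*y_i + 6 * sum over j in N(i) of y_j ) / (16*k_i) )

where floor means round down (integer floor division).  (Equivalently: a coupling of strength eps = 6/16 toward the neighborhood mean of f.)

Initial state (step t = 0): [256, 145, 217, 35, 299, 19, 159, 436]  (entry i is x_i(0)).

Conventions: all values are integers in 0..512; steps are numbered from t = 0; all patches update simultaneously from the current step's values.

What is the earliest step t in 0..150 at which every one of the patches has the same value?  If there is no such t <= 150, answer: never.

Simulating step by step:
t=0: [256, 145, 217, 35, 299, 19, 159, 436]  (not all equal)
t=1: [248, 171, 221, 96, 218, 84, 181, 124]  (not all equal)
t=2: [256, 203, 237, 152, 236, 144, 210, 171]  (not all equal)
t=3: [279, 242, 266, 207, 265, 202, 247, 220]  (not all equal)
t=4: [278, 285, 287, 261, 288, 257, 288, 269]  (not all equal)
t=5: [281, 277, 275, 293, 274, 295, 274, 287]  (not all equal)
t=6: [276, 279, 281, 268, 281, 267, 281, 272]  (not all equal)
t=7: [283, 281, 279, 288, 279, 289, 279, 286]  (not all equal)
t=8: [275, 276, 277, 271, 277, 271, 277, 272]  (not all equal)
t=9: [285, 283, 283, 287, 283, 287, 283, 286]  (not all equal)
t=10: [273, 274, 274, 271, 274, 271, 274, 271]  (not all equal)
t=11: [287, 286, 286, 288, 286, 288, 286, 288]  (not all equal)
t=12: [270, 270, 270, 269, 270, 269, 270, 269]  (not all equal)
t=13: [291, 291, 291, 291, 291, 291, 291, 291]  (all equal)

Answer: 13
Key observation: Synchronization is absorbing here: once all patches are equal they stay equal, and step 13 is the first all-equal step.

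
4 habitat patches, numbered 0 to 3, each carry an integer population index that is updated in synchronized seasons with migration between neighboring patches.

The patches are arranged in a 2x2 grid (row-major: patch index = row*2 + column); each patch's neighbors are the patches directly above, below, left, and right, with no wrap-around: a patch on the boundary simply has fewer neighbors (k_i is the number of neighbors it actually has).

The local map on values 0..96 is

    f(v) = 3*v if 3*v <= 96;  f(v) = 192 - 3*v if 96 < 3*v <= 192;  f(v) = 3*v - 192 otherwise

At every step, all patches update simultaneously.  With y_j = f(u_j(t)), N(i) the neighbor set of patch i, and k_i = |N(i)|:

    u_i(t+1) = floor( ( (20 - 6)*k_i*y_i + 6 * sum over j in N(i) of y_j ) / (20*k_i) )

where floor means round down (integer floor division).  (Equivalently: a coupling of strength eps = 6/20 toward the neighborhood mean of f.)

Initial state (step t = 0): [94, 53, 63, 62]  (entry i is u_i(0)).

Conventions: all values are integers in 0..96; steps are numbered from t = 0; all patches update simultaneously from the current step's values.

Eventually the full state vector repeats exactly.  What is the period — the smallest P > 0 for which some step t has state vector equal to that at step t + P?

Simulating step by step:
t=0: [94, 53, 63, 62]
t=1: [68, 37, 16, 9]
t=2: [27, 62, 39, 38]
t=3: [68, 28, 76, 66]
t=4: [26, 61, 27, 22]
t=5: [68, 27, 78, 59]
t=6: [26, 60, 33, 28]
t=7: [70, 32, 89, 74]
t=8: [38, 74, 59, 46]
t=9: [61, 40, 30, 44]
t=10: [30, 60, 73, 66]
t=11: [68, 22, 33, 10]
t=12: [32, 52, 71, 44]
t=13: [75, 48, 38, 50]
t=14: [42, 44, 65, 48]
t=15: [55, 59, 19, 43]
t=16: [29, 24, 53, 54]
t=17: [76, 67, 40, 36]
t=18: [37, 24, 68, 70]
t=19: [69, 65, 23, 25]
t=20: [21, 15, 61, 63]
t=21: [52, 41, 16, 10]
t=22: [42, 58, 43, 38]
t=23: [58, 34, 65, 66]
t=24: [26, 66, 5, 18]
t=25: [57, 24, 30, 40]
t=26: [39, 64, 76, 74]
t=27: [57, 15, 40, 26]
t=28: [32, 46, 65, 72]
t=29: [75, 55, 20, 25]
t=30: [36, 35, 58, 65]
t=31: [74, 73, 25, 17]
t=32: [36, 31, 64, 51]
t=33: [72, 83, 18, 41]
t=34: [33, 53, 51, 64]
t=35: [75, 37, 41, 10]
t=36: [45, 66, 57, 43]
t=37: [43, 22, 32, 48]
t=38: [68, 62, 83, 57]
t=39: [17, 9, 44, 24]
t=40: [48, 37, 60, 63]
t=41: [47, 64, 16, 16]
t=42: [42, 14, 48, 40]
t=43: [59, 50, 54, 63]
t=44: [21, 32, 23, 12]
t=45: [68, 82, 63, 49]
t=46: [16, 46, 10, 40]
t=47: [46, 55, 39, 63]
t=48: [53, 27, 61, 17]
t=49: [36, 69, 18, 49]
t=50: [69, 29, 57, 41]
t=51: [26, 73, 27, 64]
t=52: [70, 30, 68, 16]
t=53: [27, 72, 18, 48]
t=54: [68, 36, 57, 45]
t=55: [24, 69, 25, 55]
t=56: [63, 25, 67, 32]
t=57: [14, 67, 21, 79]
t=58: [40, 19, 57, 42]
t=59: [62, 60, 35, 57]
t=60: [19, 12, 64, 29]
t=61: [45, 46, 21, 66]
t=62: [57, 47, 53, 21]
t=63: [27, 48, 35, 56]
t=64: [76, 49, 76, 37]
t=65: [37, 49, 42, 68]
t=66: [73, 45, 60, 25]
t=67: [29, 55, 23, 62]
t=68: [75, 32, 62, 18]
t=69: [38, 80, 17, 53]
t=70: [69, 50, 52, 37]
t=71: [22, 43, 39, 68]
t=72: [66, 55, 64, 29]
t=73: [8, 32, 13, 64]
t=74: [37, 70, 30, 20]
t=75: [72, 33, 84, 58]
t=76: [39, 71, 48, 35]
t=77: [62, 39, 57, 71]
t=78: [18, 56, 18, 29]
t=79: [49, 37, 58, 72]
t=80: [46, 67, 22, 31]
t=81: [49, 28, 68, 76]
t=82: [45, 70, 20, 39]
t=83: [51, 32, 61, 64]
t=84: [43, 73, 12, 15]
t=85: [53, 35, 41, 40]
t=86: [46, 76, 64, 73]
t=87: [43, 37, 12, 24]
t=88: [61, 76, 45, 67]
t=89: [20, 27, 42, 20]
t=90: [64, 74, 64, 64]
t=91: [4, 21, 0, 4]
t=92: [17, 47, 3, 17]
t=93: [44, 51, 21, 44]
t=94: [57, 45, 62, 57]
t=95: [24, 46, 10, 24]
t=96: [63, 59, 42, 63]
t=97: [14, 11, 47, 14]
t=98: [42, 35, 48, 42]
t=99: [66, 80, 53, 66]
t=100: [16, 35, 24, 16]
t=101: [57, 75, 64, 57]
t=102: [19, 29, 6, 19]
t=103: [55, 78, 29, 55]
t=104: [38, 37, 69, 38]
t=105: [69, 80, 33, 69]
t=106: [31, 38, 69, 31]
t=107: [79, 82, 38, 79]
t=108: [51, 51, 68, 51]
t=109: [34, 39, 20, 34]
t=110: [83, 79, 69, 83]
t=111: [48, 48, 27, 48]
t=112: [52, 48, 71, 52]
t=113: [35, 44, 25, 35]
t=114: [81, 68, 78, 81]
t=115: [43, 23, 44, 43]
t=116: [63, 67, 60, 63]
t=117: [5, 7, 9, 5]
t=118: [17, 19, 23, 17]
t=119: [54, 55, 63, 54]
t=120: [25, 27, 11, 25]
t=121: [69, 79, 45, 69]
t=122: [25, 36, 44, 25]
t=123: [74, 81, 64, 74]
t=124: [28, 44, 9, 28]
t=125: [71, 67, 44, 71]
t=126: [25, 12, 48, 25]
t=127: [65, 47, 56, 65]
t=128: [13, 36, 17, 13]
t=129: [47, 70, 47, 47]
t=130: [46, 27, 51, 46]
t=131: [55, 72, 43, 55]
t=132: [31, 24, 52, 31]
t=133: [81, 78, 53, 81]
t=134: [46, 44, 38, 46]
t=135: [58, 58, 70, 58]
t=136: [18, 18, 18, 18]
t=137: [54, 54, 54, 54]
t=138: [30, 30, 30, 30]
t=139: [90, 90, 90, 90]
t=140: [78, 78, 78, 78]
t=141: [42, 42, 42, 42]
t=142: [66, 66, 66, 66]
t=143: [6, 6, 6, 6]
t=144: [18, 18, 18, 18]

Answer: 8
Key observation: The state at step 136, [18, 18, 18, 18], reappears at step 144 — and no state repeats earlier — so the cycle the system enters has period 8.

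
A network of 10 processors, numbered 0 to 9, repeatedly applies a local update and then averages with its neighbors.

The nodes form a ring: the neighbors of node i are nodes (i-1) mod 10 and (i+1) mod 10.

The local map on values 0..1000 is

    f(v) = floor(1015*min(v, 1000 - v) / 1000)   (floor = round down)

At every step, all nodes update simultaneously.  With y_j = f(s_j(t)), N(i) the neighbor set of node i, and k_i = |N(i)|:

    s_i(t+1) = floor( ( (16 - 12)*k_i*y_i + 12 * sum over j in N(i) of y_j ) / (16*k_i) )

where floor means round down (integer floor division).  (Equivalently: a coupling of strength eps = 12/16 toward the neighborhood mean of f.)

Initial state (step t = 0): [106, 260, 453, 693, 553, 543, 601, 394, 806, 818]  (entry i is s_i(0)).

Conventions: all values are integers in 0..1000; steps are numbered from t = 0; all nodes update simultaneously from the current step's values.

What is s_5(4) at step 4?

Simulating step by step:
t=0: [106, 260, 453, 693, 553, 543, 601, 394, 806, 818]
t=1: [194, 278, 330, 419, 403, 437, 424, 324, 267, 159]
t=2: [215, 269, 348, 384, 427, 425, 396, 344, 251, 215]
t=3: [238, 282, 336, 392, 415, 420, 392, 332, 276, 231]
t=4: [255, 289, 341, 385, 413, 413, 385, 337, 283, 253]

Answer: s_5(4) = 413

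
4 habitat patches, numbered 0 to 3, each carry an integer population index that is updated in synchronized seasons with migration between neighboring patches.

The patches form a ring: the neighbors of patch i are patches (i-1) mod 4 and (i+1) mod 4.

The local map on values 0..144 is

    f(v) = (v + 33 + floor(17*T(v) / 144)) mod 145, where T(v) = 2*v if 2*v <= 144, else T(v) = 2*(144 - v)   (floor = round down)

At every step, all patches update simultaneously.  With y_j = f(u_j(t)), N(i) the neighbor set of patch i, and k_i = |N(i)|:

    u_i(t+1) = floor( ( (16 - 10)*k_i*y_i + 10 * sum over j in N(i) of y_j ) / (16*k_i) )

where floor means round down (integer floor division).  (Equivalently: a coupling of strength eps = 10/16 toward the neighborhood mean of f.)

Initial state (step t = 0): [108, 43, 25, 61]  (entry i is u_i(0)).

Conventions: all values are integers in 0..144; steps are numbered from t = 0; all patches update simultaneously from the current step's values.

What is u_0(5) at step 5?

Simulating step by step:
t=0: [108, 43, 25, 61]
t=1: [62, 53, 84, 61]
t=2: [105, 111, 113, 115]
t=3: [5, 5, 7, 6]
t=4: [39, 39, 40, 40]
t=5: [81, 81, 81, 81]

Answer: u_0(5) = 81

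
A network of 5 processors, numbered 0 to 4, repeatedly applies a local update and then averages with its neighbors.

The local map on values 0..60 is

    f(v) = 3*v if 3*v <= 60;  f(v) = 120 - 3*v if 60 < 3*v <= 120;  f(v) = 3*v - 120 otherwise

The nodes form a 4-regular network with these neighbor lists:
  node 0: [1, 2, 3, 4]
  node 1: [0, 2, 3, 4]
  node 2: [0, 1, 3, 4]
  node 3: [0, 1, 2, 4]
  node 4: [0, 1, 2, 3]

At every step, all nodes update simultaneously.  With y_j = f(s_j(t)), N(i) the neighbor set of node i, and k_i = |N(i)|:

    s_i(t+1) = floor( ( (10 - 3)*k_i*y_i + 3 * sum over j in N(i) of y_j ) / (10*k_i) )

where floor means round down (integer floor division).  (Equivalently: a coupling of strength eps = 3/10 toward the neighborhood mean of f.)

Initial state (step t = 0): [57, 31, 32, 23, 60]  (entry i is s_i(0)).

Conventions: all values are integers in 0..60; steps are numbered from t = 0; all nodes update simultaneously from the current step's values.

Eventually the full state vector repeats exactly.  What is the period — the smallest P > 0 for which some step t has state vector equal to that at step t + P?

Simulating step by step:
t=0: [57, 31, 32, 23, 60]
t=1: [47, 32, 30, 47, 53]
t=2: [23, 25, 28, 23, 34]
t=3: [46, 43, 37, 46, 26]
t=4: [18, 12, 12, 18, 33]
t=5: [48, 37, 37, 48, 28]
t=6: [22, 13, 13, 22, 30]
t=7: [49, 40, 40, 49, 34]
t=8: [22, 5, 5, 22, 16]
t=9: [47, 23, 23, 47, 43]
t=10: [24, 43, 43, 24, 17]
t=11: [42, 18, 18, 42, 44]
t=12: [13, 43, 43, 13, 17]
t=13: [35, 16, 16, 35, 42]
t=14: [19, 39, 39, 19, 13]
t=15: [47, 13, 13, 47, 36]
t=16: [23, 34, 34, 23, 17]
t=17: [46, 25, 25, 46, 46]
t=18: [22, 38, 38, 22, 22]
t=19: [46, 16, 16, 46, 46]
t=20: [22, 41, 41, 22, 22]
t=21: [46, 14, 14, 46, 46]
t=22: [21, 36, 36, 21, 21]
t=23: [50, 22, 22, 50, 50]
t=24: [33, 48, 48, 33, 33]
t=25: [21, 23, 23, 21, 21]
t=26: [56, 52, 52, 56, 56]
t=27: [46, 38, 38, 46, 46]
t=28: [16, 8, 8, 16, 16]
t=29: [44, 29, 29, 44, 44]
t=30: [15, 28, 28, 15, 15]
t=31: [43, 38, 38, 43, 43]
t=32: [8, 6, 6, 8, 8]
t=33: [23, 19, 19, 23, 23]
t=34: [51, 55, 55, 51, 51]
t=35: [34, 42, 42, 34, 34]
t=36: [16, 8, 8, 16, 16]

Answer: 8
Key observation: The state at step 28, [16, 8, 8, 16, 16], reappears at step 36 — and no state repeats earlier — so the cycle the system enters has period 8.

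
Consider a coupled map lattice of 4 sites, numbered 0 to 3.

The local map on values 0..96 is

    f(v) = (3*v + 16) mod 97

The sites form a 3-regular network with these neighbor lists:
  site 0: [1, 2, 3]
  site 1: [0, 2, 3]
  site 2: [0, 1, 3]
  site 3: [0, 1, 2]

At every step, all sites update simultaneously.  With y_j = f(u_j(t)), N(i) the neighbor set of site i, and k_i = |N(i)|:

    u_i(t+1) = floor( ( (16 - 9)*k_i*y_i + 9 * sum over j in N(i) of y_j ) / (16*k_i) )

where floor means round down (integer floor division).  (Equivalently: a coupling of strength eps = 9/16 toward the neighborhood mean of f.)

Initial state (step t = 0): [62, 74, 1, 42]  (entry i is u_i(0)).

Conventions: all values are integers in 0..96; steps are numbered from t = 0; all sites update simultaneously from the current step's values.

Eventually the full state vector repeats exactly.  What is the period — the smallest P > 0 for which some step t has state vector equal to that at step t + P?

Answer: 10
Key observation: The state at step 23, [58, 42, 58, 42], reappears at step 33 — and no state repeats earlier — so the cycle the system enters has period 10.

Derivation:
t=0: [62, 74, 1, 42]
t=1: [23, 32, 26, 33]
t=2: [61, 43, 63, 44]
t=3: [22, 33, 24, 34]
t=4: [59, 43, 61, 44]
t=5: [61, 49, 38, 50]
t=6: [33, 48, 40, 49]
t=7: [39, 50, 44, 51]
t=8: [51, 60, 55, 60]
t=9: [48, 30, 51, 30]
t=10: [44, 30, 46, 30]
t=11: [36, 25, 37, 25]
t=12: [51, 67, 52, 67]
t=13: [54, 41, 54, 41]
t=14: [66, 56, 66, 56]
t=15: [45, 61, 45, 61]
t=16: [35, 23, 35, 23]
t=17: [46, 62, 46, 62]
t=18: [38, 26, 38, 26]
t=19: [55, 71, 55, 71]
t=20: [65, 53, 65, 53]
t=21: [39, 55, 39, 55]
t=22: [54, 66, 54, 66]
t=23: [58, 42, 58, 42]
t=24: [75, 63, 75, 63]
t=25: [33, 24, 33, 24]
t=26: [44, 61, 44, 61]
t=27: [33, 22, 33, 22]
t=28: [42, 58, 42, 58]
t=29: [63, 75, 63, 75]
t=30: [24, 33, 24, 33]
t=31: [61, 44, 61, 44]
t=32: [22, 33, 22, 33]
t=33: [58, 42, 58, 42]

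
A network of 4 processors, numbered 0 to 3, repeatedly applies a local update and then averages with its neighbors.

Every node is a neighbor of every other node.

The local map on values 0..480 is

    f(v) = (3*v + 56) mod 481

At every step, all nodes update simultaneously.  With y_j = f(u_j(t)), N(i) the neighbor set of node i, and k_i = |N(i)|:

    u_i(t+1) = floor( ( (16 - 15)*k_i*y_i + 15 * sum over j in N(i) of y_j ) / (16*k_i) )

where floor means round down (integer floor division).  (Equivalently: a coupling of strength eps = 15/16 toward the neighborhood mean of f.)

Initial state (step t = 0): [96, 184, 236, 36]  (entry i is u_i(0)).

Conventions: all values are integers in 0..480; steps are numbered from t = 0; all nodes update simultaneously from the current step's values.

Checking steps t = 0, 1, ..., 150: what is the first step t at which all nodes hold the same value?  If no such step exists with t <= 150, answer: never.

Answer: 15
Key observation: Synchronization is absorbing here: once all nodes are equal they stay equal, and step 15 is the first all-equal step.

Derivation:
t=0: [96, 184, 236, 36]  (not all equal)
t=1: [200, 255, 216, 245]  (not all equal)
t=2: [283, 242, 271, 250]  (not all equal)
t=3: [343, 374, 352, 368]  (not all equal)
t=4: [183, 160, 177, 165]  (not all equal)
t=5: [79, 97, 84, 93]  (not all equal)
t=6: [327, 314, 323, 317]  (not all equal)
t=7: [49, 59, 52, 57]  (not all equal)
t=8: [222, 215, 220, 216]  (not all equal)
t=9: [226, 232, 228, 231]  (not all equal)
t=10: [265, 260, 263, 261]  (not all equal)
t=11: [359, 363, 361, 362]  (not all equal)
t=12: [179, 176, 177, 177]  (not all equal)
t=13: [105, 107, 106, 106]  (not all equal)
t=14: [374, 373, 374, 374]  (not all equal)
t=15: [215, 215, 215, 215]  (all equal)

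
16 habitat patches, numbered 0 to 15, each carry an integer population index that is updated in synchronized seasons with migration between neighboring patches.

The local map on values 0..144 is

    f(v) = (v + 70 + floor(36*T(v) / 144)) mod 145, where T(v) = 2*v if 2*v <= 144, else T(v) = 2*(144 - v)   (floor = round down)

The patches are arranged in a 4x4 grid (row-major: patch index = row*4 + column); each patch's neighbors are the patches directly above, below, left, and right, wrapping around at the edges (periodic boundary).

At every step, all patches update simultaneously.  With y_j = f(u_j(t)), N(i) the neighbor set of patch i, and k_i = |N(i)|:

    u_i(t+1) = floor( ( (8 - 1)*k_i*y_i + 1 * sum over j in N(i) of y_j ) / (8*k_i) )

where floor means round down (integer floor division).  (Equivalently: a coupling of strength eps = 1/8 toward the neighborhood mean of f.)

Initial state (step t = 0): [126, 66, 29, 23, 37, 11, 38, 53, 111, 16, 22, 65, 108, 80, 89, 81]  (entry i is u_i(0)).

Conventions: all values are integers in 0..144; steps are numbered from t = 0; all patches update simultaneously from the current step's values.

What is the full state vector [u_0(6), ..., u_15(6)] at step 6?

Simulating step by step:
t=0: [126, 66, 29, 23, 37, 11, 38, 53, 111, 16, 22, 65, 108, 80, 89, 81]
t=1: [62, 30, 108, 97, 115, 86, 120, 15, 54, 90, 99, 25, 50, 38, 44, 39]
t=2: [22, 108, 55, 48, 52, 43, 57, 88, 11, 43, 50, 102, 8, 120, 130, 121]
t=3: [98, 54, 14, 130, 14, 123, 14, 42, 83, 125, 7, 47, 81, 60, 58, 60]
t=4: [46, 11, 84, 63, 88, 58, 90, 128, 43, 57, 79, 130, 35, 16, 16, 20]
t=5: [130, 84, 41, 27, 46, 16, 41, 58, 124, 17, 38, 64, 121, 92, 90, 96]
t=6: [65, 44, 124, 104, 128, 94, 126, 23, 61, 93, 120, 25, 56, 44, 47, 46]

Answer: [65, 44, 124, 104, 128, 94, 126, 23, 61, 93, 120, 25, 56, 44, 47, 46]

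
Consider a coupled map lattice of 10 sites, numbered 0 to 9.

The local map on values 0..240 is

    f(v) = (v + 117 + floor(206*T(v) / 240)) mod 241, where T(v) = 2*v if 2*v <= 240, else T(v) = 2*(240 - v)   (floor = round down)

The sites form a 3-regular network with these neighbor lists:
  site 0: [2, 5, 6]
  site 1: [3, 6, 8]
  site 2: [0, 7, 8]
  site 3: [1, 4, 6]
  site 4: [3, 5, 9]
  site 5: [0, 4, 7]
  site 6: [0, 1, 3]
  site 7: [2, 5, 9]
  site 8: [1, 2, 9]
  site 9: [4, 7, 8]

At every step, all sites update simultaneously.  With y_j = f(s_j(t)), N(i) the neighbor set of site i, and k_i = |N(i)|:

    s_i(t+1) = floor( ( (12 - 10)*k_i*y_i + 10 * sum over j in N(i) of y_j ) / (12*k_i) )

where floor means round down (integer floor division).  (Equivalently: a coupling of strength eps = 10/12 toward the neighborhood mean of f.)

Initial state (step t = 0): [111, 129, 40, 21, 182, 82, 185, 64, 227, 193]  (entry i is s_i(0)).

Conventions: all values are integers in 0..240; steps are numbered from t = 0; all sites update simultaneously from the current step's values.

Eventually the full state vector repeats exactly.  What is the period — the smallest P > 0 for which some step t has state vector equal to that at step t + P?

Answer: 2
Key observation: The state at step 8, [169, 169, 169, 169, 169, 169, 169, 169, 169, 169], reappears at step 10 — and no state repeats earlier — so the cycle the system enters has period 2.

Derivation:
t=0: [111, 129, 40, 21, 182, 82, 185, 64, 227, 193]
t=1: [162, 158, 135, 169, 143, 122, 177, 139, 178, 116]
t=2: [181, 164, 176, 172, 185, 184, 168, 193, 181, 179]
t=3: [160, 164, 156, 164, 158, 154, 164, 157, 162, 154]
t=4: [174, 170, 173, 171, 174, 174, 170, 176, 173, 173]
t=5: [164, 165, 162, 165, 163, 162, 164, 163, 164, 162]
t=6: [170, 169, 170, 169, 170, 170, 169, 171, 170, 170]
t=7: [166, 166, 165, 166, 166, 165, 166, 165, 166, 165]
t=8: [169, 169, 169, 169, 169, 169, 169, 169, 169, 169]
t=9: [166, 166, 166, 166, 166, 166, 166, 166, 166, 166]
t=10: [169, 169, 169, 169, 169, 169, 169, 169, 169, 169]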